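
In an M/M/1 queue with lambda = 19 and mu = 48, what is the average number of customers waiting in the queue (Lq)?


rho = 19/48; Lq = rho^2/(1-rho) = 0.26

0.26


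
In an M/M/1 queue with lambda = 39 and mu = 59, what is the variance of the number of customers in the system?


rho = 39/59; Var(N) = rho/(1-rho)^2 = 5.75

5.75


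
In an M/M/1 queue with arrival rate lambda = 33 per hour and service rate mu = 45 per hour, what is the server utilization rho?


rho = lambda/mu = 33/45 = 0.7333

0.7333


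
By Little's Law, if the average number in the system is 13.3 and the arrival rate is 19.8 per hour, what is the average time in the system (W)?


W = L / lambda = 13.3 / 19.8 = 0.6717 hours

0.6717 hours


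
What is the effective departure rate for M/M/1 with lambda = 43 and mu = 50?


For a stable queue (lambda < mu), throughput = lambda = 43 per hour

43 per hour


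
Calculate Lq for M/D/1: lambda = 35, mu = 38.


M/D/1: Lq = rho^2 / (2*(1-rho)) where rho = 35/38; Lq = 5.37

5.37


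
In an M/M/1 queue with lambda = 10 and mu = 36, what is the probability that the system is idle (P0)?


P0 = 1 - rho = 1 - 10/36 = 0.7222

0.7222


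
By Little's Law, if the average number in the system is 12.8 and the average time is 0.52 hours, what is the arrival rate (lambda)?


lambda = L / W = 12.8 / 0.52 = 24.62 per hour

24.62 per hour


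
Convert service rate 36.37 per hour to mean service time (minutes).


Mean service time = 60/mu = 60/36.37 = 1.65 minutes

1.65 minutes


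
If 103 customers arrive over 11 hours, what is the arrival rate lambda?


lambda = total arrivals / time = 103 / 11 = 9.36 per hour

9.36 per hour


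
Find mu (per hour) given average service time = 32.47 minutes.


mu = 60 / avg_service_time = 60 / 32.47 = 1.85 per hour

1.85 per hour


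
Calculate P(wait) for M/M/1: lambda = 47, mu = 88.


P(wait) = rho = lambda/mu = 47/88 = 0.5341

0.5341


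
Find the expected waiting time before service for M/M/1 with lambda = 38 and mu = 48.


rho = 38/48; Wq = rho/(mu - lambda) = 0.0792 hours

0.0792 hours


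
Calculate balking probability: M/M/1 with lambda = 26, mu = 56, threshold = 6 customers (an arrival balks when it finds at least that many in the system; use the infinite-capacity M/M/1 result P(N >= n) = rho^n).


P(N >= 6) = rho^6 = (26/56)^6 = 0.01

0.01


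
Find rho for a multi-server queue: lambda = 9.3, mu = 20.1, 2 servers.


rho = lambda / (c * mu) = 9.3 / (2 * 20.1) = 0.2313

0.2313


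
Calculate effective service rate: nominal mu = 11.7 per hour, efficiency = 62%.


Effective rate = mu * efficiency = 11.7 * 0.62 = 7.25 per hour

7.25 per hour


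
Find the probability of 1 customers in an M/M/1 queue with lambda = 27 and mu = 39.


rho = 27/39; P(n) = (1-rho)*rho^n = (1-27/39)*(27/39)^1 = 0.213

0.213


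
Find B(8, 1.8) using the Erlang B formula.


B(N,A) = (A^N/N!) / sum(A^k/k!, k=0..N) with N=8, A=1.8 = 0.0005

0.0005


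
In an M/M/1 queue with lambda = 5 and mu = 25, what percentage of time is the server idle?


Idle fraction = (1 - rho) * 100 = (1 - 5/25) * 100 = 80.0%

80.0%


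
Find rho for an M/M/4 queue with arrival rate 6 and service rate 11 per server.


rho = lambda/(c*mu) = 6/(4*11) = 0.1364

0.1364


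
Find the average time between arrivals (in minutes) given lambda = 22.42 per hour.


Mean interarrival time = 60/lambda = 60/22.42 = 2.68 minutes

2.68 minutes


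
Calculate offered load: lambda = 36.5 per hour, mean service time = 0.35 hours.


Offered load a = lambda * E[S] = 36.5 * 0.35 = 12.78 Erlangs

12.78 Erlangs


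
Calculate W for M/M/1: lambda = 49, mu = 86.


W = 1/(mu - lambda) = 1/(86 - 49) = 0.027 hours

0.027 hours


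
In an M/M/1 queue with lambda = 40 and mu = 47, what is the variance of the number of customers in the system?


rho = 40/47; Var(N) = rho/(1-rho)^2 = 38.37

38.37


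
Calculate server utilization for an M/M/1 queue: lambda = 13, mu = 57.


rho = lambda/mu = 13/57 = 0.2281

0.2281


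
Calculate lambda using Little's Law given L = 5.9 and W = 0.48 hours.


lambda = L / W = 5.9 / 0.48 = 12.29 per hour

12.29 per hour


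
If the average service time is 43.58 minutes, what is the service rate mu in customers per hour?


mu = 60 / avg_service_time = 60 / 43.58 = 1.38 per hour

1.38 per hour


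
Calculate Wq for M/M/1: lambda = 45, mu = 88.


rho = 45/88; Wq = rho/(mu - lambda) = 0.0119 hours

0.0119 hours


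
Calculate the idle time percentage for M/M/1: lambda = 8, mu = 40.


Idle fraction = (1 - rho) * 100 = (1 - 8/40) * 100 = 80.0%

80.0%


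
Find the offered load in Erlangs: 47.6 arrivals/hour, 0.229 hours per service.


Offered load a = lambda * E[S] = 47.6 * 0.229 = 10.9 Erlangs

10.9 Erlangs


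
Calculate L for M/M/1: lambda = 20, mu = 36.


rho = 20/36; L = rho/(1-rho) = 1.25

1.25


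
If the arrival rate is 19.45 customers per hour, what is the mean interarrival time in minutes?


Mean interarrival time = 60/lambda = 60/19.45 = 3.08 minutes

3.08 minutes


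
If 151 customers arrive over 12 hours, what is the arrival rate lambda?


lambda = total arrivals / time = 151 / 12 = 12.58 per hour

12.58 per hour


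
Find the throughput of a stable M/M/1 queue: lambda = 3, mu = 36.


For a stable queue (lambda < mu), throughput = lambda = 3 per hour

3 per hour


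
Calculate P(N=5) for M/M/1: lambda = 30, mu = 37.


rho = 30/37; P(n) = (1-rho)*rho^n = (1-30/37)*(30/37)^5 = 0.0663

0.0663


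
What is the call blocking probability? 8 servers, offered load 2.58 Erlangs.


B(N,A) = (A^N/N!) / sum(A^k/k!, k=0..N) with N=8, A=2.58 = 0.0037

0.0037


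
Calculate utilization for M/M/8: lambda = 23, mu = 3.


rho = lambda/(c*mu) = 23/(8*3) = 0.9583

0.9583


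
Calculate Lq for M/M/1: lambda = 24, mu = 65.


rho = 24/65; Lq = rho^2/(1-rho) = 0.22

0.22


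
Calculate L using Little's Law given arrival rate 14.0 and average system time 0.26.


L = lambda * W = 14.0 * 0.26 = 3.64

3.64


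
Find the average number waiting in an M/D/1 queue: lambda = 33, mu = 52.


M/D/1: Lq = rho^2 / (2*(1-rho)) where rho = 33/52; Lq = 0.55

0.55


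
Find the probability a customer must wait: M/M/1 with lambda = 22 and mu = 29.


P(wait) = rho = lambda/mu = 22/29 = 0.7586

0.7586


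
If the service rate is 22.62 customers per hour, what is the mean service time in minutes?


Mean service time = 60/mu = 60/22.62 = 2.65 minutes

2.65 minutes


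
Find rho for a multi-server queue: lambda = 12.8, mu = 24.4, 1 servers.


rho = lambda / (c * mu) = 12.8 / (1 * 24.4) = 0.5246

0.5246


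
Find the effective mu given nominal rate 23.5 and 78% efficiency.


Effective rate = mu * efficiency = 23.5 * 0.78 = 18.33 per hour

18.33 per hour


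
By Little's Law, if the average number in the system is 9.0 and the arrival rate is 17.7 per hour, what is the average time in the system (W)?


W = L / lambda = 9.0 / 17.7 = 0.5085 hours

0.5085 hours


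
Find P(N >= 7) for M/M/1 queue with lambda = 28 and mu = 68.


P(N >= 7) = rho^7 = (28/68)^7 = 0.002

0.002


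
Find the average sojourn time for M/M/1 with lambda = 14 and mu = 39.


W = 1/(mu - lambda) = 1/(39 - 14) = 0.04 hours

0.04 hours


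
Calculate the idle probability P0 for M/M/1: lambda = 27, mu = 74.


P0 = 1 - rho = 1 - 27/74 = 0.6351

0.6351


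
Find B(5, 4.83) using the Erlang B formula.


B(N,A) = (A^N/N!) / sum(A^k/k!, k=0..N) with N=5, A=4.83 = 0.2709

0.2709


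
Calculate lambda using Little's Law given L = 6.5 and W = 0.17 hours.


lambda = L / W = 6.5 / 0.17 = 38.24 per hour

38.24 per hour


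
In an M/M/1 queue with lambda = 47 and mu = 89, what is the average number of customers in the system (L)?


rho = 47/89; L = rho/(1-rho) = 1.12

1.12


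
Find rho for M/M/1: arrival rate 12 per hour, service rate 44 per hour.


rho = lambda/mu = 12/44 = 0.2727

0.2727


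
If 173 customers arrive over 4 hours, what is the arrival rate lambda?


lambda = total arrivals / time = 173 / 4 = 43.25 per hour

43.25 per hour


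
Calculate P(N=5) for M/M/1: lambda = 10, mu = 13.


rho = 10/13; P(n) = (1-rho)*rho^n = (1-10/13)*(10/13)^5 = 0.0622

0.0622


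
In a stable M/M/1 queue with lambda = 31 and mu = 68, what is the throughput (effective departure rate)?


For a stable queue (lambda < mu), throughput = lambda = 31 per hour

31 per hour


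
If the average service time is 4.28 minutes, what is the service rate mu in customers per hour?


mu = 60 / avg_service_time = 60 / 4.28 = 14.02 per hour

14.02 per hour


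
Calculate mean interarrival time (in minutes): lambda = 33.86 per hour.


Mean interarrival time = 60/lambda = 60/33.86 = 1.77 minutes

1.77 minutes


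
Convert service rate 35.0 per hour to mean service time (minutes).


Mean service time = 60/mu = 60/35.0 = 1.71 minutes

1.71 minutes


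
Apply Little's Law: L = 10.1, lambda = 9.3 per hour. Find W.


W = L / lambda = 10.1 / 9.3 = 1.086 hours

1.086 hours


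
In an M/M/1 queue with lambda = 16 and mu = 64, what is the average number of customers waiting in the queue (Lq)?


rho = 16/64; Lq = rho^2/(1-rho) = 0.08

0.08


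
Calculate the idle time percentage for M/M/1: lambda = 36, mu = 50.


Idle fraction = (1 - rho) * 100 = (1 - 36/50) * 100 = 28.0%

28.0%


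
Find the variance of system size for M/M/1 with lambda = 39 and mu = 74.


rho = 39/74; Var(N) = rho/(1-rho)^2 = 2.36

2.36


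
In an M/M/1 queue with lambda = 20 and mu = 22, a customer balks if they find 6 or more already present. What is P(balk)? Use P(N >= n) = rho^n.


P(N >= 6) = rho^6 = (20/22)^6 = 0.5645

0.5645


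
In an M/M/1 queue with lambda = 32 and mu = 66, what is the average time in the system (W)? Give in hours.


W = 1/(mu - lambda) = 1/(66 - 32) = 0.0294 hours

0.0294 hours


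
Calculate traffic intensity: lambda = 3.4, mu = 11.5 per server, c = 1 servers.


rho = lambda / (c * mu) = 3.4 / (1 * 11.5) = 0.2957

0.2957


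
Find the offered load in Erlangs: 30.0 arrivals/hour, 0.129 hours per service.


Offered load a = lambda * E[S] = 30.0 * 0.129 = 3.87 Erlangs

3.87 Erlangs


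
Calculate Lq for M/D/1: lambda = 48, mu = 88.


M/D/1: Lq = rho^2 / (2*(1-rho)) where rho = 48/88; Lq = 0.33

0.33


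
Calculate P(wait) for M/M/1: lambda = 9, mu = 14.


P(wait) = rho = lambda/mu = 9/14 = 0.6429

0.6429


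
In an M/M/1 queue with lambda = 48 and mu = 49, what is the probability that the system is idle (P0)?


P0 = 1 - rho = 1 - 48/49 = 0.0204

0.0204


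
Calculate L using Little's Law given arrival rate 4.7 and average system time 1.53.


L = lambda * W = 4.7 * 1.53 = 7.19

7.19


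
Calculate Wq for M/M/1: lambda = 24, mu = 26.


rho = 24/26; Wq = rho/(mu - lambda) = 0.4615 hours

0.4615 hours


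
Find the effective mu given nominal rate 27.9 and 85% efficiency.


Effective rate = mu * efficiency = 27.9 * 0.85 = 23.72 per hour

23.72 per hour


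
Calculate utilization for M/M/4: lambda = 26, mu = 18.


rho = lambda/(c*mu) = 26/(4*18) = 0.3611

0.3611


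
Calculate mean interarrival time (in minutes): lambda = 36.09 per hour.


Mean interarrival time = 60/lambda = 60/36.09 = 1.66 minutes

1.66 minutes


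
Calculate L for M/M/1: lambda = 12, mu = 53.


rho = 12/53; L = rho/(1-rho) = 0.29

0.29


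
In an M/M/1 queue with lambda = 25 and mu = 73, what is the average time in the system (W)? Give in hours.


W = 1/(mu - lambda) = 1/(73 - 25) = 0.0208 hours

0.0208 hours


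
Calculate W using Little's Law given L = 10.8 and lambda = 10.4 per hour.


W = L / lambda = 10.8 / 10.4 = 1.0385 hours

1.0385 hours


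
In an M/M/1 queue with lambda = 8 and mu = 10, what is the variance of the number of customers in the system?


rho = 8/10; Var(N) = rho/(1-rho)^2 = 20.0

20.0


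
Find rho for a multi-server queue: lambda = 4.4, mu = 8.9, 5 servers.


rho = lambda / (c * mu) = 4.4 / (5 * 8.9) = 0.0989

0.0989


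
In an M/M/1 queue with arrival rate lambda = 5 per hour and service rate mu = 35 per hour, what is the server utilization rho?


rho = lambda/mu = 5/35 = 0.1429

0.1429


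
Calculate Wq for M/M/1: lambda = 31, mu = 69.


rho = 31/69; Wq = rho/(mu - lambda) = 0.0118 hours

0.0118 hours


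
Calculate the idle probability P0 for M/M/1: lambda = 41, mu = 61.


P0 = 1 - rho = 1 - 41/61 = 0.3279

0.3279


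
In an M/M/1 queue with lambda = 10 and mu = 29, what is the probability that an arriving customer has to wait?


P(wait) = rho = lambda/mu = 10/29 = 0.3448

0.3448


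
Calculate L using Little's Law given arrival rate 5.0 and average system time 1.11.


L = lambda * W = 5.0 * 1.11 = 5.55

5.55


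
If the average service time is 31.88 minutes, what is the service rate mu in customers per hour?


mu = 60 / avg_service_time = 60 / 31.88 = 1.88 per hour

1.88 per hour


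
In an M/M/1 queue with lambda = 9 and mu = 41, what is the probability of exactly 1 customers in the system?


rho = 9/41; P(n) = (1-rho)*rho^n = (1-9/41)*(9/41)^1 = 0.1713

0.1713


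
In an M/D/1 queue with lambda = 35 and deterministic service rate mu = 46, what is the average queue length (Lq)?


M/D/1: Lq = rho^2 / (2*(1-rho)) where rho = 35/46; Lq = 1.21

1.21


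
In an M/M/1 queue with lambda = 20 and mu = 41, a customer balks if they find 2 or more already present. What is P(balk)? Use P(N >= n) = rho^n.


P(N >= 2) = rho^2 = (20/41)^2 = 0.238

0.238


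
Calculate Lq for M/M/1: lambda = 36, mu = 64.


rho = 36/64; Lq = rho^2/(1-rho) = 0.72

0.72


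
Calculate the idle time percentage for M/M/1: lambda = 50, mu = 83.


Idle fraction = (1 - rho) * 100 = (1 - 50/83) * 100 = 39.8%

39.8%


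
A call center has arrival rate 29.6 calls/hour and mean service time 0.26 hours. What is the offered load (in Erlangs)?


Offered load a = lambda * E[S] = 29.6 * 0.26 = 7.7 Erlangs

7.7 Erlangs


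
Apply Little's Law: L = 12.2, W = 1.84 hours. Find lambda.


lambda = L / W = 12.2 / 1.84 = 6.63 per hour

6.63 per hour


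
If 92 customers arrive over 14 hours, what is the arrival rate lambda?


lambda = total arrivals / time = 92 / 14 = 6.57 per hour

6.57 per hour


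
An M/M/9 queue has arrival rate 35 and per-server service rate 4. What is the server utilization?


rho = lambda/(c*mu) = 35/(9*4) = 0.9722

0.9722


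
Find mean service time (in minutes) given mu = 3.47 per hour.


Mean service time = 60/mu = 60/3.47 = 17.29 minutes

17.29 minutes


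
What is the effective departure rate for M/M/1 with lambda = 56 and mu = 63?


For a stable queue (lambda < mu), throughput = lambda = 56 per hour

56 per hour


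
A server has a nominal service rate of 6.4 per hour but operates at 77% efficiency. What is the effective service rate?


Effective rate = mu * efficiency = 6.4 * 0.77 = 4.93 per hour

4.93 per hour


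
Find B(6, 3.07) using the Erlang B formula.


B(N,A) = (A^N/N!) / sum(A^k/k!, k=0..N) with N=6, A=3.07 = 0.0561

0.0561


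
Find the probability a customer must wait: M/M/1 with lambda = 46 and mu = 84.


P(wait) = rho = lambda/mu = 46/84 = 0.5476

0.5476


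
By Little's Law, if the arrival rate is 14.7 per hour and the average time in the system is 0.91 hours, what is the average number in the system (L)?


L = lambda * W = 14.7 * 0.91 = 13.38

13.38


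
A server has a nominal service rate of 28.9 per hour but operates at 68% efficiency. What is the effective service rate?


Effective rate = mu * efficiency = 28.9 * 0.68 = 19.65 per hour

19.65 per hour


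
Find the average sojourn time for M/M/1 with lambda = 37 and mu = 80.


W = 1/(mu - lambda) = 1/(80 - 37) = 0.0233 hours

0.0233 hours


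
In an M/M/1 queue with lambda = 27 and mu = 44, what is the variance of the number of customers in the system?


rho = 27/44; Var(N) = rho/(1-rho)^2 = 4.11

4.11


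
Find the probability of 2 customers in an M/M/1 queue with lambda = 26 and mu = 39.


rho = 26/39; P(n) = (1-rho)*rho^n = (1-26/39)*(26/39)^2 = 0.1481

0.1481


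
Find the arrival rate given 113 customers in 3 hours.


lambda = total arrivals / time = 113 / 3 = 37.67 per hour

37.67 per hour


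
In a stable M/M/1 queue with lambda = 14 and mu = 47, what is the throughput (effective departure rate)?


For a stable queue (lambda < mu), throughput = lambda = 14 per hour

14 per hour


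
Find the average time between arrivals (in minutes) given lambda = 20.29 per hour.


Mean interarrival time = 60/lambda = 60/20.29 = 2.96 minutes

2.96 minutes


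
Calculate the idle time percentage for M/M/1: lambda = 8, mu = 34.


Idle fraction = (1 - rho) * 100 = (1 - 8/34) * 100 = 76.5%

76.5%


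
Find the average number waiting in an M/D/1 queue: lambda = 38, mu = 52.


M/D/1: Lq = rho^2 / (2*(1-rho)) where rho = 38/52; Lq = 0.99

0.99


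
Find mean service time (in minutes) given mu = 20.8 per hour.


Mean service time = 60/mu = 60/20.8 = 2.88 minutes

2.88 minutes


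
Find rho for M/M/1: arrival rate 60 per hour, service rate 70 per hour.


rho = lambda/mu = 60/70 = 0.8571

0.8571


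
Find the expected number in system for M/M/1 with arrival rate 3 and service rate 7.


rho = 3/7; L = rho/(1-rho) = 0.75

0.75


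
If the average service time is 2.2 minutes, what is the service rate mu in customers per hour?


mu = 60 / avg_service_time = 60 / 2.2 = 27.27 per hour

27.27 per hour


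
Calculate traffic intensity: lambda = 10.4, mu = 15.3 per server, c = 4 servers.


rho = lambda / (c * mu) = 10.4 / (4 * 15.3) = 0.1699

0.1699


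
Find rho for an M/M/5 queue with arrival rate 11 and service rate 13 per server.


rho = lambda/(c*mu) = 11/(5*13) = 0.1692

0.1692


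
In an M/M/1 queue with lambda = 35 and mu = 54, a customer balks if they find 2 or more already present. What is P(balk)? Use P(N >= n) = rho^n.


P(N >= 2) = rho^2 = (35/54)^2 = 0.4201

0.4201


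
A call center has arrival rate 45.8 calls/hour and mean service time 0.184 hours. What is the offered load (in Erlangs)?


Offered load a = lambda * E[S] = 45.8 * 0.184 = 8.43 Erlangs

8.43 Erlangs


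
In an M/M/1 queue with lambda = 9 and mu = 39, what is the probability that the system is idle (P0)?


P0 = 1 - rho = 1 - 9/39 = 0.7692

0.7692


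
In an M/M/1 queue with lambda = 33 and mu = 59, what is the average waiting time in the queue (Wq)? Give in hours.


rho = 33/59; Wq = rho/(mu - lambda) = 0.0215 hours

0.0215 hours


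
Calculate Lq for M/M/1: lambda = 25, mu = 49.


rho = 25/49; Lq = rho^2/(1-rho) = 0.53

0.53


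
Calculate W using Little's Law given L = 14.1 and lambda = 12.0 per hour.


W = L / lambda = 14.1 / 12.0 = 1.175 hours

1.175 hours


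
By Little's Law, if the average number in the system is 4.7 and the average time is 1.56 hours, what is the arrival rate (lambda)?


lambda = L / W = 4.7 / 1.56 = 3.01 per hour

3.01 per hour


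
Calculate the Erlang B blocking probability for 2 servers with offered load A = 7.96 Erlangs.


B(N,A) = (A^N/N!) / sum(A^k/k!, k=0..N) with N=2, A=7.96 = 0.7795

0.7795


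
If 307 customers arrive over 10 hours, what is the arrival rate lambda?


lambda = total arrivals / time = 307 / 10 = 30.7 per hour

30.7 per hour


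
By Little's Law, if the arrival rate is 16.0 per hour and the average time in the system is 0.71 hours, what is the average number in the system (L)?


L = lambda * W = 16.0 * 0.71 = 11.36

11.36


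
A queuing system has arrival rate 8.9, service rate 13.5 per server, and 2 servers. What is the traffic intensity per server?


rho = lambda / (c * mu) = 8.9 / (2 * 13.5) = 0.3296

0.3296


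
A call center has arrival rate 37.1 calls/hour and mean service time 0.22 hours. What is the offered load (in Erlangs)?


Offered load a = lambda * E[S] = 37.1 * 0.22 = 8.16 Erlangs

8.16 Erlangs


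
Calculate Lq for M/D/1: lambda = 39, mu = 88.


M/D/1: Lq = rho^2 / (2*(1-rho)) where rho = 39/88; Lq = 0.18

0.18


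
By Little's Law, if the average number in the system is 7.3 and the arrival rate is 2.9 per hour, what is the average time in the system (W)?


W = L / lambda = 7.3 / 2.9 = 2.5172 hours

2.5172 hours


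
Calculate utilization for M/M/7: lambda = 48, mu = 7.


rho = lambda/(c*mu) = 48/(7*7) = 0.9796

0.9796


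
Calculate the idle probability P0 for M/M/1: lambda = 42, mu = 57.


P0 = 1 - rho = 1 - 42/57 = 0.2632

0.2632


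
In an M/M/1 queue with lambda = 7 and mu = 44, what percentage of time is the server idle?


Idle fraction = (1 - rho) * 100 = (1 - 7/44) * 100 = 84.1%

84.1%


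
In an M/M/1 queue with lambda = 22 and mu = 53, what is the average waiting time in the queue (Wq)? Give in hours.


rho = 22/53; Wq = rho/(mu - lambda) = 0.0134 hours

0.0134 hours


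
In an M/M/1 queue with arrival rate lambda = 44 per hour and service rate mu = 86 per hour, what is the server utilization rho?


rho = lambda/mu = 44/86 = 0.5116

0.5116


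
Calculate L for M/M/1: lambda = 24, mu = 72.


rho = 24/72; L = rho/(1-rho) = 0.5

0.5


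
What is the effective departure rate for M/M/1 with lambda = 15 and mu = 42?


For a stable queue (lambda < mu), throughput = lambda = 15 per hour

15 per hour


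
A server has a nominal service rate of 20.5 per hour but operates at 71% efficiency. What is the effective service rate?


Effective rate = mu * efficiency = 20.5 * 0.71 = 14.56 per hour

14.56 per hour


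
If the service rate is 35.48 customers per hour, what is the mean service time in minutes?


Mean service time = 60/mu = 60/35.48 = 1.69 minutes

1.69 minutes


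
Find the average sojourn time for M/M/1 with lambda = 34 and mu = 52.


W = 1/(mu - lambda) = 1/(52 - 34) = 0.0556 hours

0.0556 hours


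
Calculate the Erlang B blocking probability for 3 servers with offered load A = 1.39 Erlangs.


B(N,A) = (A^N/N!) / sum(A^k/k!, k=0..N) with N=3, A=1.39 = 0.1177

0.1177


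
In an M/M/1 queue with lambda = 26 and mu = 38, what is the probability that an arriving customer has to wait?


P(wait) = rho = lambda/mu = 26/38 = 0.6842

0.6842


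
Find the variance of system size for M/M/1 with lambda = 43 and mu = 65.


rho = 43/65; Var(N) = rho/(1-rho)^2 = 5.77

5.77


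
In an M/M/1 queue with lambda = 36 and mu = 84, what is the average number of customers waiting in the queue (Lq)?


rho = 36/84; Lq = rho^2/(1-rho) = 0.32

0.32


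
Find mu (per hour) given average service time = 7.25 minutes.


mu = 60 / avg_service_time = 60 / 7.25 = 8.28 per hour

8.28 per hour


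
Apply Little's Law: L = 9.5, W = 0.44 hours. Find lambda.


lambda = L / W = 9.5 / 0.44 = 21.59 per hour

21.59 per hour


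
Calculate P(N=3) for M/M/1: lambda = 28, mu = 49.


rho = 28/49; P(n) = (1-rho)*rho^n = (1-28/49)*(28/49)^3 = 0.08

0.08


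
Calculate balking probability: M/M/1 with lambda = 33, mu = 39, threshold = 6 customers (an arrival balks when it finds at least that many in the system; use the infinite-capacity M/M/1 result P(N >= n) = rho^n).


P(N >= 6) = rho^6 = (33/39)^6 = 0.367

0.367


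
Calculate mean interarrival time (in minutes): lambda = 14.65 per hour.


Mean interarrival time = 60/lambda = 60/14.65 = 4.1 minutes

4.1 minutes


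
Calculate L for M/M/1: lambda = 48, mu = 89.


rho = 48/89; L = rho/(1-rho) = 1.17

1.17


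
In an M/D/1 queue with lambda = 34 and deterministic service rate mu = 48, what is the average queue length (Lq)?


M/D/1: Lq = rho^2 / (2*(1-rho)) where rho = 34/48; Lq = 0.86

0.86


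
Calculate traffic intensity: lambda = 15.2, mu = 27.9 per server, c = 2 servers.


rho = lambda / (c * mu) = 15.2 / (2 * 27.9) = 0.2724

0.2724


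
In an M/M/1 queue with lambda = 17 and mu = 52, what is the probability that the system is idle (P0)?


P0 = 1 - rho = 1 - 17/52 = 0.6731

0.6731


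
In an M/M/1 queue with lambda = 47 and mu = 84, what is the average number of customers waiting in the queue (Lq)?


rho = 47/84; Lq = rho^2/(1-rho) = 0.71

0.71


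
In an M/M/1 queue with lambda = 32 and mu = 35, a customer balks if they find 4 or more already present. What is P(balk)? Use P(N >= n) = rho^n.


P(N >= 4) = rho^4 = (32/35)^4 = 0.6988

0.6988


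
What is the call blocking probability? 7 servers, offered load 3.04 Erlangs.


B(N,A) = (A^N/N!) / sum(A^k/k!, k=0..N) with N=7, A=3.04 = 0.0231

0.0231


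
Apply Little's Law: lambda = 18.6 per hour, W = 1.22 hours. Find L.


L = lambda * W = 18.6 * 1.22 = 22.69

22.69


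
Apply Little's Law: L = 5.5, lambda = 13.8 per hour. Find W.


W = L / lambda = 5.5 / 13.8 = 0.3986 hours

0.3986 hours


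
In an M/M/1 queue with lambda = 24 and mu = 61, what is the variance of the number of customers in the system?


rho = 24/61; Var(N) = rho/(1-rho)^2 = 1.07

1.07


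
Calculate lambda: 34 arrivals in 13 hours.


lambda = total arrivals / time = 34 / 13 = 2.62 per hour

2.62 per hour


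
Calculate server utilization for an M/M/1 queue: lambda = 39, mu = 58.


rho = lambda/mu = 39/58 = 0.6724

0.6724


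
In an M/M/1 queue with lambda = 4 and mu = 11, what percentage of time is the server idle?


Idle fraction = (1 - rho) * 100 = (1 - 4/11) * 100 = 63.6%

63.6%


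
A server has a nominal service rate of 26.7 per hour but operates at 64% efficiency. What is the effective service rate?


Effective rate = mu * efficiency = 26.7 * 0.64 = 17.09 per hour

17.09 per hour


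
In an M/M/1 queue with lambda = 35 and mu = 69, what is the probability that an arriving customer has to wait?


P(wait) = rho = lambda/mu = 35/69 = 0.5072

0.5072


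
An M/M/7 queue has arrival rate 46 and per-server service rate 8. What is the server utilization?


rho = lambda/(c*mu) = 46/(7*8) = 0.8214

0.8214


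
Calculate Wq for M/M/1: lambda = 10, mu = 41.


rho = 10/41; Wq = rho/(mu - lambda) = 0.0079 hours

0.0079 hours


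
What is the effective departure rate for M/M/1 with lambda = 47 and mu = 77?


For a stable queue (lambda < mu), throughput = lambda = 47 per hour

47 per hour


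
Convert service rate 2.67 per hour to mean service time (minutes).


Mean service time = 60/mu = 60/2.67 = 22.47 minutes

22.47 minutes


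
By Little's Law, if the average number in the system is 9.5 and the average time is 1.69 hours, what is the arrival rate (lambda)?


lambda = L / W = 9.5 / 1.69 = 5.62 per hour

5.62 per hour


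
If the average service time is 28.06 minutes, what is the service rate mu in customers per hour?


mu = 60 / avg_service_time = 60 / 28.06 = 2.14 per hour

2.14 per hour


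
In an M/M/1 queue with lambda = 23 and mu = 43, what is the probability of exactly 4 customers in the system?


rho = 23/43; P(n) = (1-rho)*rho^n = (1-23/43)*(23/43)^4 = 0.0381

0.0381


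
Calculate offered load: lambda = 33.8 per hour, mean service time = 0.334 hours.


Offered load a = lambda * E[S] = 33.8 * 0.334 = 11.29 Erlangs

11.29 Erlangs


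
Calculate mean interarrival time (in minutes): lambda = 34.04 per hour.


Mean interarrival time = 60/lambda = 60/34.04 = 1.76 minutes

1.76 minutes


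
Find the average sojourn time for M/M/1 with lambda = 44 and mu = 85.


W = 1/(mu - lambda) = 1/(85 - 44) = 0.0244 hours

0.0244 hours


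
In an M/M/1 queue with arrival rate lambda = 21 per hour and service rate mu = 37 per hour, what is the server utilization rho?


rho = lambda/mu = 21/37 = 0.5676

0.5676


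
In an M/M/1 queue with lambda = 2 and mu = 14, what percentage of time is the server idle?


Idle fraction = (1 - rho) * 100 = (1 - 2/14) * 100 = 85.7%

85.7%


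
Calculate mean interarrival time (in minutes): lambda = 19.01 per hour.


Mean interarrival time = 60/lambda = 60/19.01 = 3.16 minutes

3.16 minutes


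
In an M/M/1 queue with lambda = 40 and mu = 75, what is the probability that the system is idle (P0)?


P0 = 1 - rho = 1 - 40/75 = 0.4667

0.4667


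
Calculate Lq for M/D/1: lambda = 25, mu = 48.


M/D/1: Lq = rho^2 / (2*(1-rho)) where rho = 25/48; Lq = 0.28

0.28


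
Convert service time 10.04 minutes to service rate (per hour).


mu = 60 / avg_service_time = 60 / 10.04 = 5.98 per hour

5.98 per hour


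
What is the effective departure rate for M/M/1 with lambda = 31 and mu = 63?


For a stable queue (lambda < mu), throughput = lambda = 31 per hour

31 per hour


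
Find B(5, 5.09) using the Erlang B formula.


B(N,A) = (A^N/N!) / sum(A^k/k!, k=0..N) with N=5, A=5.09 = 0.2921

0.2921


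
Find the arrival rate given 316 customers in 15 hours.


lambda = total arrivals / time = 316 / 15 = 21.07 per hour

21.07 per hour


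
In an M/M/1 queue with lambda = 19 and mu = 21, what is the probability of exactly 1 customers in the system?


rho = 19/21; P(n) = (1-rho)*rho^n = (1-19/21)*(19/21)^1 = 0.0862

0.0862


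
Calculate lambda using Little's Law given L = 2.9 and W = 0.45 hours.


lambda = L / W = 2.9 / 0.45 = 6.44 per hour

6.44 per hour


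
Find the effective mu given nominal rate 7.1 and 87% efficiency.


Effective rate = mu * efficiency = 7.1 * 0.87 = 6.18 per hour

6.18 per hour


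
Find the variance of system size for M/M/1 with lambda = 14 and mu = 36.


rho = 14/36; Var(N) = rho/(1-rho)^2 = 1.04

1.04


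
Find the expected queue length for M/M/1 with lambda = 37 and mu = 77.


rho = 37/77; Lq = rho^2/(1-rho) = 0.44

0.44


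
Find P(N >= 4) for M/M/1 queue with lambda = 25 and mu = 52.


P(N >= 4) = rho^4 = (25/52)^4 = 0.0534

0.0534


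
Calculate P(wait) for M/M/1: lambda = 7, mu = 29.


P(wait) = rho = lambda/mu = 7/29 = 0.2414

0.2414


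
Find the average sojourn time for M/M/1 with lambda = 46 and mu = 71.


W = 1/(mu - lambda) = 1/(71 - 46) = 0.04 hours

0.04 hours


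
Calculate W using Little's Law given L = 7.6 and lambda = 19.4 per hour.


W = L / lambda = 7.6 / 19.4 = 0.3918 hours

0.3918 hours


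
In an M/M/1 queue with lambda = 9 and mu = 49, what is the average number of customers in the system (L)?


rho = 9/49; L = rho/(1-rho) = 0.23

0.23


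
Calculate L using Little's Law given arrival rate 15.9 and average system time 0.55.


L = lambda * W = 15.9 * 0.55 = 8.75

8.75


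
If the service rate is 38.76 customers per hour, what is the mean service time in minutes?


Mean service time = 60/mu = 60/38.76 = 1.55 minutes

1.55 minutes


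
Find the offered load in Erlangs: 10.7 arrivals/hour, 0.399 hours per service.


Offered load a = lambda * E[S] = 10.7 * 0.399 = 4.27 Erlangs

4.27 Erlangs


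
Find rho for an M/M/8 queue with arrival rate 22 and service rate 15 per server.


rho = lambda/(c*mu) = 22/(8*15) = 0.1833

0.1833


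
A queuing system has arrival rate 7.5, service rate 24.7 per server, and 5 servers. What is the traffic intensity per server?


rho = lambda / (c * mu) = 7.5 / (5 * 24.7) = 0.0607

0.0607


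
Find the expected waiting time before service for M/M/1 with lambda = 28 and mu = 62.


rho = 28/62; Wq = rho/(mu - lambda) = 0.0133 hours

0.0133 hours


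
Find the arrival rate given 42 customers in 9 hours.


lambda = total arrivals / time = 42 / 9 = 4.67 per hour

4.67 per hour


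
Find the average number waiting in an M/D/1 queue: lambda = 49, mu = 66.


M/D/1: Lq = rho^2 / (2*(1-rho)) where rho = 49/66; Lq = 1.07

1.07


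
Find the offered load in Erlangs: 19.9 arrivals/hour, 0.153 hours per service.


Offered load a = lambda * E[S] = 19.9 * 0.153 = 3.04 Erlangs

3.04 Erlangs


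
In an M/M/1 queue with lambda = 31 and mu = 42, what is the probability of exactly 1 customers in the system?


rho = 31/42; P(n) = (1-rho)*rho^n = (1-31/42)*(31/42)^1 = 0.1933

0.1933


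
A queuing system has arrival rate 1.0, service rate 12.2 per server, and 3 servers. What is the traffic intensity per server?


rho = lambda / (c * mu) = 1.0 / (3 * 12.2) = 0.0273

0.0273


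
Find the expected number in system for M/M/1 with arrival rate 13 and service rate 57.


rho = 13/57; L = rho/(1-rho) = 0.3

0.3


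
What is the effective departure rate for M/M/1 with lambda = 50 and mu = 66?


For a stable queue (lambda < mu), throughput = lambda = 50 per hour

50 per hour


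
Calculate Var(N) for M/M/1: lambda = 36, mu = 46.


rho = 36/46; Var(N) = rho/(1-rho)^2 = 16.56

16.56


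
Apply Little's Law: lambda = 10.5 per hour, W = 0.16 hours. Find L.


L = lambda * W = 10.5 * 0.16 = 1.68

1.68


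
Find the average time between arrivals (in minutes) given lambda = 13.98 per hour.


Mean interarrival time = 60/lambda = 60/13.98 = 4.29 minutes

4.29 minutes


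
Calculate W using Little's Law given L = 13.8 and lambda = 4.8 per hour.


W = L / lambda = 13.8 / 4.8 = 2.875 hours

2.875 hours


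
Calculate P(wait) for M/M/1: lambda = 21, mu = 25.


P(wait) = rho = lambda/mu = 21/25 = 0.84

0.84


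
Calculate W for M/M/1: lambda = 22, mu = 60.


W = 1/(mu - lambda) = 1/(60 - 22) = 0.0263 hours

0.0263 hours


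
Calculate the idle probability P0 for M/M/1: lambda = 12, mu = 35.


P0 = 1 - rho = 1 - 12/35 = 0.6571

0.6571


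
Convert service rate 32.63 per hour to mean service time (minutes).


Mean service time = 60/mu = 60/32.63 = 1.84 minutes

1.84 minutes


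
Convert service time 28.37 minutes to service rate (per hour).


mu = 60 / avg_service_time = 60 / 28.37 = 2.11 per hour

2.11 per hour


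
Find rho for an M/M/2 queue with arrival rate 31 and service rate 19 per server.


rho = lambda/(c*mu) = 31/(2*19) = 0.8158

0.8158


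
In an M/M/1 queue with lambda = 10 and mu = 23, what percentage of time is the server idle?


Idle fraction = (1 - rho) * 100 = (1 - 10/23) * 100 = 56.5%

56.5%


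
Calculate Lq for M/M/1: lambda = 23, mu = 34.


rho = 23/34; Lq = rho^2/(1-rho) = 1.41

1.41


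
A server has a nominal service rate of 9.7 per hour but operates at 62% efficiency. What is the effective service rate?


Effective rate = mu * efficiency = 9.7 * 0.62 = 6.01 per hour

6.01 per hour


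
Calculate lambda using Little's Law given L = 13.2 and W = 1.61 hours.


lambda = L / W = 13.2 / 1.61 = 8.2 per hour

8.2 per hour


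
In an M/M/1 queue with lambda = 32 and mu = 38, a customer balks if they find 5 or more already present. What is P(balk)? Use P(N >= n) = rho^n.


P(N >= 5) = rho^5 = (32/38)^5 = 0.4235

0.4235


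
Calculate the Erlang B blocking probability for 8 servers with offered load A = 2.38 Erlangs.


B(N,A) = (A^N/N!) / sum(A^k/k!, k=0..N) with N=8, A=2.38 = 0.0024

0.0024


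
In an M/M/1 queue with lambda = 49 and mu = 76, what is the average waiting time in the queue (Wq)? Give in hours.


rho = 49/76; Wq = rho/(mu - lambda) = 0.0239 hours

0.0239 hours


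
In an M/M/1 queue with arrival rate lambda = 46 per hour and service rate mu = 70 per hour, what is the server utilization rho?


rho = lambda/mu = 46/70 = 0.6571

0.6571


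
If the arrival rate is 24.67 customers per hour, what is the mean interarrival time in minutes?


Mean interarrival time = 60/lambda = 60/24.67 = 2.43 minutes

2.43 minutes


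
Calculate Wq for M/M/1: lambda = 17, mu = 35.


rho = 17/35; Wq = rho/(mu - lambda) = 0.027 hours

0.027 hours


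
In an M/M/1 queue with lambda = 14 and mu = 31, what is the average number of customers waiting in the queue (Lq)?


rho = 14/31; Lq = rho^2/(1-rho) = 0.37

0.37


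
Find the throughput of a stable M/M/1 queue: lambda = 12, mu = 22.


For a stable queue (lambda < mu), throughput = lambda = 12 per hour

12 per hour


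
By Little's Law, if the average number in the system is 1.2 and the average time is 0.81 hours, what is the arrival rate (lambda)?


lambda = L / W = 1.2 / 0.81 = 1.48 per hour

1.48 per hour


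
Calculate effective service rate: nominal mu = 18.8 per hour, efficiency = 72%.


Effective rate = mu * efficiency = 18.8 * 0.72 = 13.54 per hour

13.54 per hour


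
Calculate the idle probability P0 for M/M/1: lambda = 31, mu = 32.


P0 = 1 - rho = 1 - 31/32 = 0.0313

0.0313


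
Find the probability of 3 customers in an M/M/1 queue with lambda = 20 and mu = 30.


rho = 20/30; P(n) = (1-rho)*rho^n = (1-20/30)*(20/30)^3 = 0.0988

0.0988


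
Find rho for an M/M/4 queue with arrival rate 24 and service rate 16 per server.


rho = lambda/(c*mu) = 24/(4*16) = 0.375

0.375


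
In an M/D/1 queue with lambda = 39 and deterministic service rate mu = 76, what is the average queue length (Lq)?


M/D/1: Lq = rho^2 / (2*(1-rho)) where rho = 39/76; Lq = 0.27

0.27


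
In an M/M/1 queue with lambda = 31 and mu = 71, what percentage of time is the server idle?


Idle fraction = (1 - rho) * 100 = (1 - 31/71) * 100 = 56.3%

56.3%


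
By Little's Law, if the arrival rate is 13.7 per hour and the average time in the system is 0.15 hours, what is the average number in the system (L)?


L = lambda * W = 13.7 * 0.15 = 2.06

2.06


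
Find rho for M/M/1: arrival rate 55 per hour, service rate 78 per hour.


rho = lambda/mu = 55/78 = 0.7051

0.7051


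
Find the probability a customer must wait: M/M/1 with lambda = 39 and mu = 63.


P(wait) = rho = lambda/mu = 39/63 = 0.619

0.619


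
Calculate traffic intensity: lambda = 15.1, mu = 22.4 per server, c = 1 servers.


rho = lambda / (c * mu) = 15.1 / (1 * 22.4) = 0.6741

0.6741


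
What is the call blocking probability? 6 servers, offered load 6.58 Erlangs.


B(N,A) = (A^N/N!) / sum(A^k/k!, k=0..N) with N=6, A=6.58 = 0.3044

0.3044


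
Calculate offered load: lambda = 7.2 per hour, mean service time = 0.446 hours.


Offered load a = lambda * E[S] = 7.2 * 0.446 = 3.21 Erlangs

3.21 Erlangs


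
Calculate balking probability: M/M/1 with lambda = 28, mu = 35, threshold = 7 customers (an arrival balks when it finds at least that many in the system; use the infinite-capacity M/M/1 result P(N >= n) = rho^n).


P(N >= 7) = rho^7 = (28/35)^7 = 0.2097

0.2097


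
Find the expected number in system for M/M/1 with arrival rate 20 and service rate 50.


rho = 20/50; L = rho/(1-rho) = 0.67

0.67


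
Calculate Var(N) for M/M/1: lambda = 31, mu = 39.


rho = 31/39; Var(N) = rho/(1-rho)^2 = 18.89

18.89


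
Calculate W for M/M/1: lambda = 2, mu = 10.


W = 1/(mu - lambda) = 1/(10 - 2) = 0.125 hours

0.125 hours


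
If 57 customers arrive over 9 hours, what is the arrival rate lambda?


lambda = total arrivals / time = 57 / 9 = 6.33 per hour

6.33 per hour


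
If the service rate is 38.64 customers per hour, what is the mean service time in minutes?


Mean service time = 60/mu = 60/38.64 = 1.55 minutes

1.55 minutes


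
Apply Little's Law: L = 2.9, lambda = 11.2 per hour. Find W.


W = L / lambda = 2.9 / 11.2 = 0.2589 hours

0.2589 hours


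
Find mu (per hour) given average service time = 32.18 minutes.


mu = 60 / avg_service_time = 60 / 32.18 = 1.86 per hour

1.86 per hour
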